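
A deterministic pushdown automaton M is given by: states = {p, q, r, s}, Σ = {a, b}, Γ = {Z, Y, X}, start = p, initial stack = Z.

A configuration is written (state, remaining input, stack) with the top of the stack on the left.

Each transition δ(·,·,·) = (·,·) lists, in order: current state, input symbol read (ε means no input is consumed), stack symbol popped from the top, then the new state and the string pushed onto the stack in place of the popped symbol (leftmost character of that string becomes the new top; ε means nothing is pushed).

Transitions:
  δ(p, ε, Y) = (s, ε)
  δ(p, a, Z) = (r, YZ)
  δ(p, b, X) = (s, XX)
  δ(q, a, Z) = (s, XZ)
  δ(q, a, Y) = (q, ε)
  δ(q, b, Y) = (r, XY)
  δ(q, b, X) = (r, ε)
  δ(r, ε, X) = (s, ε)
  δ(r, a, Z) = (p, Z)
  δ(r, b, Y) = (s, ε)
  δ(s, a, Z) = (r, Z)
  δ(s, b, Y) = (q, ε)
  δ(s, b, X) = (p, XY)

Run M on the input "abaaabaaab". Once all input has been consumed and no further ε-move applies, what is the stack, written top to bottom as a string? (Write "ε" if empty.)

Z

(p, abaaabaaab, Z) ⊢ (r, baaabaaab, YZ) ⊢ (s, aaabaaab, Z) ⊢ (r, aabaaab, Z) ⊢ (p, abaaab, Z) ⊢ (r, baaab, YZ) ⊢ (s, aaab, Z) ⊢ (r, aab, Z) ⊢ (p, ab, Z) ⊢ (r, b, YZ) ⊢ (s, ε, Z)
All input consumed in state s with stack Z.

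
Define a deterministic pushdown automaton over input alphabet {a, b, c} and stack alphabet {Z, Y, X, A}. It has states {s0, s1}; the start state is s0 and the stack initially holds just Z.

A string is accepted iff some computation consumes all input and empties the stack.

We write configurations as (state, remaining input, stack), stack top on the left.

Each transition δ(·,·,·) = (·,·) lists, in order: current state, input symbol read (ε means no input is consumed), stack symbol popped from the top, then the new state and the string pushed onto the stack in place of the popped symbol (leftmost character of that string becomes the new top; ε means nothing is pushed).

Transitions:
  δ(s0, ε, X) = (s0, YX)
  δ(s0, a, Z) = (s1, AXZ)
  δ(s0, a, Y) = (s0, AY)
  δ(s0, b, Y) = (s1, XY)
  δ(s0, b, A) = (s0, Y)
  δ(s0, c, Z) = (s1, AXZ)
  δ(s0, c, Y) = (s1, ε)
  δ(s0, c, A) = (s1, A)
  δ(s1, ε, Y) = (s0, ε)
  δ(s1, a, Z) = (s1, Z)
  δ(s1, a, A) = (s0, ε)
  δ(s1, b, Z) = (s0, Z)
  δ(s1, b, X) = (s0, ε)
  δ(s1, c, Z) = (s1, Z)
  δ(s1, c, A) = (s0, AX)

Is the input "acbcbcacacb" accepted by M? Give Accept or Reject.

Reject

(s0, acbcbcacacb, Z)
  read a, top Z: go to s1, push AXZ → (s1, cbcbcacacb, AXZ)
  read c, top A: go to s0, push AX → (s0, bcbcacacb, AXXZ)
  read b, top A: go to s0, push Y → (s0, cbcacacb, YXXZ)
  read c, top Y: go to s1, push ε → (s1, bcacacb, XXZ)
  read b, top X: go to s0, push ε → (s0, cacacb, XZ)
  ε-move, top X: go to s0, push YX → (s0, cacacb, YXZ)
  read c, top Y: go to s1, push ε → (s1, acacb, XZ)
No transition applies at (s1, acacb, XZ); input not fully consumed.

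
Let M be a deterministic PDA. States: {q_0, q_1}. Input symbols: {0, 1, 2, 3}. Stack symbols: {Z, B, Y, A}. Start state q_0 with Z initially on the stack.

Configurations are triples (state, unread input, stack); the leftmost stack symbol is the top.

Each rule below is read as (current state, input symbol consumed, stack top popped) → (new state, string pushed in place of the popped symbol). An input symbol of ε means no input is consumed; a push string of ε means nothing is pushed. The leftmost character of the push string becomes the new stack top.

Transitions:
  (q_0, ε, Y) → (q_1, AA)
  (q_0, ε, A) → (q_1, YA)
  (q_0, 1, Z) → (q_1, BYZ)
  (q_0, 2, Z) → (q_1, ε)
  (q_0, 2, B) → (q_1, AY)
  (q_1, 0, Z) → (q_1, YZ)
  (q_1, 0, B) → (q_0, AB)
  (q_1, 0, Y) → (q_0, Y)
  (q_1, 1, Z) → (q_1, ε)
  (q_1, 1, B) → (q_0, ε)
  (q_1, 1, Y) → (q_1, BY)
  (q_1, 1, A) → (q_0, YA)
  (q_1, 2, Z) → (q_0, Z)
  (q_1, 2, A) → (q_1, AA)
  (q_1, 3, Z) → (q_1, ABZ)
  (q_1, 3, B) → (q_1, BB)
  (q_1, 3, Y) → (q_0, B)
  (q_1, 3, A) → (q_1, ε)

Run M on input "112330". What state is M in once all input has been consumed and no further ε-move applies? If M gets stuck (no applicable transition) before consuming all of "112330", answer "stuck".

(q_0, 112330, Z) ⊢ (q_1, 12330, BYZ) ⊢ (q_0, 2330, YZ) ⊢ (q_1, 2330, AAZ) ⊢ (q_1, 330, AAAZ) ⊢ (q_1, 30, AAZ) ⊢ (q_1, 0, AZ)
No transition for (q_1, 0, top A); M blocks with input 0 remaining.

stuck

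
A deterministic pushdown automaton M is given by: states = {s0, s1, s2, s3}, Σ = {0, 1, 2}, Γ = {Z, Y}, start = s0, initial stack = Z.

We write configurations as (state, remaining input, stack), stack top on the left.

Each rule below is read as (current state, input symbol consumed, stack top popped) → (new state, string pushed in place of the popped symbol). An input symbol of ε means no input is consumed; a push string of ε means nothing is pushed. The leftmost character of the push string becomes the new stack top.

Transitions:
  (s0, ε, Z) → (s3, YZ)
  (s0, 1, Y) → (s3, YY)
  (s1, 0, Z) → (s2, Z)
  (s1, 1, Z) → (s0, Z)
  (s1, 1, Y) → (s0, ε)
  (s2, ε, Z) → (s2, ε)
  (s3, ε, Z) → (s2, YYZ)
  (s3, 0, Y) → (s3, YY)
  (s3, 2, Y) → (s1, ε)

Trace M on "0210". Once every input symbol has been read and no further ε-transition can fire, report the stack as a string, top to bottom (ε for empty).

YYZ

(s0, 0210, Z) ⊢ (s3, 0210, YZ) ⊢ (s3, 210, YYZ) ⊢ (s1, 10, YZ) ⊢ (s0, 0, Z) ⊢ (s3, 0, YZ) ⊢ (s3, ε, YYZ)
All input consumed in state s3 with stack YYZ.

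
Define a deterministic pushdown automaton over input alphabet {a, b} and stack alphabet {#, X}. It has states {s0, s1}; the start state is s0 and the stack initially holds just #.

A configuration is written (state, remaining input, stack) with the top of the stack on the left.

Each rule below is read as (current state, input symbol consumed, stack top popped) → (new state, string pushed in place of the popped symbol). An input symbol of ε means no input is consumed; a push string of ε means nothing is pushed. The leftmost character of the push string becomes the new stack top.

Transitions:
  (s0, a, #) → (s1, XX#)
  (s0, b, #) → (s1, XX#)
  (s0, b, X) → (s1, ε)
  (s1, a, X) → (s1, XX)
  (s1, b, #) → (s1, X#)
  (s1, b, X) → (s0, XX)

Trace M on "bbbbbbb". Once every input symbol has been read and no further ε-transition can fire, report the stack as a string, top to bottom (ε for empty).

XX#

(s0, bbbbbbb, #)
  read b, top #: go to s1, push XX# → (s1, bbbbbb, XX#)
  read b, top X: go to s0, push XX → (s0, bbbbb, XXX#)
  read b, top X: go to s1, push ε → (s1, bbbb, XX#)
  read b, top X: go to s0, push XX → (s0, bbb, XXX#)
  read b, top X: go to s1, push ε → (s1, bb, XX#)
  read b, top X: go to s0, push XX → (s0, b, XXX#)
  read b, top X: go to s1, push ε → (s1, ε, XX#)
All input consumed in state s1 with stack XX#.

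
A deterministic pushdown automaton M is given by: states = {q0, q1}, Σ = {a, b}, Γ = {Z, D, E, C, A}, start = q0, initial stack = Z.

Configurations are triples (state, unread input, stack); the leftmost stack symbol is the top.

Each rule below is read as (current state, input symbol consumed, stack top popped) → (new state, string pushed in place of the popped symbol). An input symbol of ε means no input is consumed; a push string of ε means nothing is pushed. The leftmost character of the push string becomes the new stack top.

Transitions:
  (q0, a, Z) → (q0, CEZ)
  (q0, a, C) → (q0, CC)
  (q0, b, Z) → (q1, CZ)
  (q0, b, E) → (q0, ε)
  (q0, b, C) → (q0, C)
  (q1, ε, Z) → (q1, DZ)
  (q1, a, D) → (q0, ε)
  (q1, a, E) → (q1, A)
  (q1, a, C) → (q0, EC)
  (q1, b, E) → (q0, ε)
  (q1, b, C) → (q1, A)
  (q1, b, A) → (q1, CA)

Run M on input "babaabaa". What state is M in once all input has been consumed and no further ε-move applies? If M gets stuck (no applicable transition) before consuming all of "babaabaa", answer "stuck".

q0

(q0, babaabaa, Z) ⊢ (q1, abaabaa, CZ) ⊢ (q0, baabaa, ECZ) ⊢ (q0, aabaa, CZ) ⊢ (q0, abaa, CCZ) ⊢ (q0, baa, CCCZ) ⊢ (q0, aa, CCCZ) ⊢ (q0, a, CCCCZ) ⊢ (q0, ε, CCCCCZ)
All input consumed; M is in state q0.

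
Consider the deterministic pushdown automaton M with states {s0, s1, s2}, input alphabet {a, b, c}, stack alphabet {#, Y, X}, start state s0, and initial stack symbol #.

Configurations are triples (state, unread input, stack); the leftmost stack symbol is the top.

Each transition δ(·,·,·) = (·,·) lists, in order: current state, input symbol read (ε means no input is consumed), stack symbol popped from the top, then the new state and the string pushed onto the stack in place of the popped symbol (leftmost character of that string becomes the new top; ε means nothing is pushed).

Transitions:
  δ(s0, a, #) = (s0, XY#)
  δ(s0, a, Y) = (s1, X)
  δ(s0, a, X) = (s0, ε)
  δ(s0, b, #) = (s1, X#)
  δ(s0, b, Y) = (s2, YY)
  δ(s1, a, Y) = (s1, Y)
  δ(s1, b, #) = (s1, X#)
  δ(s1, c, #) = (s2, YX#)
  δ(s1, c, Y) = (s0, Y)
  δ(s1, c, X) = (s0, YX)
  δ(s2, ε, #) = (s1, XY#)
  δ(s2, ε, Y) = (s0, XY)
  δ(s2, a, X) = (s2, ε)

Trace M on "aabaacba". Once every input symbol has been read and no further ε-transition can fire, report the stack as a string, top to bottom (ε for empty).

(s0, aabaacba, #) ⊢ (s0, abaacba, XY#) ⊢ (s0, baacba, Y#) ⊢ (s2, aacba, YY#) ⊢ (s0, aacba, XYY#) ⊢ (s0, acba, YY#) ⊢ (s1, cba, XY#) ⊢ (s0, ba, YXY#) ⊢ (s2, a, YYXY#) ⊢ (s0, a, XYYXY#) ⊢ (s0, ε, YYXY#)
All input consumed in state s0 with stack YYXY#.

YYXY#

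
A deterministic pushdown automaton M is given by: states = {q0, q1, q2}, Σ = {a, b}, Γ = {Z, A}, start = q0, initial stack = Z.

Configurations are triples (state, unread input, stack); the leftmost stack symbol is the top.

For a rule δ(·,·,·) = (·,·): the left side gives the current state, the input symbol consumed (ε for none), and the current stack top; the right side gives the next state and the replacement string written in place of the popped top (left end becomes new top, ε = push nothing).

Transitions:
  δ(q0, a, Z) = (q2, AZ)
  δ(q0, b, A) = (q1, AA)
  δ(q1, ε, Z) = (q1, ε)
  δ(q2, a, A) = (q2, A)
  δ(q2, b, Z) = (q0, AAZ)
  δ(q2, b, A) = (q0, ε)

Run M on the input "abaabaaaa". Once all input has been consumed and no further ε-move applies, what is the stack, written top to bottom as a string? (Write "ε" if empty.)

AZ

(q0, abaabaaaa, Z)
  read a, top Z: go to q2, push AZ → (q2, baabaaaa, AZ)
  read b, top A: go to q0, push ε → (q0, aabaaaa, Z)
  read a, top Z: go to q2, push AZ → (q2, abaaaa, AZ)
  read a, top A: go to q2, push A → (q2, baaaa, AZ)
  read b, top A: go to q0, push ε → (q0, aaaa, Z)
  read a, top Z: go to q2, push AZ → (q2, aaa, AZ)
  read a, top A: go to q2, push A → (q2, aa, AZ)
  read a, top A: go to q2, push A → (q2, a, AZ)
  read a, top A: go to q2, push A → (q2, ε, AZ)
All input consumed in state q2 with stack AZ.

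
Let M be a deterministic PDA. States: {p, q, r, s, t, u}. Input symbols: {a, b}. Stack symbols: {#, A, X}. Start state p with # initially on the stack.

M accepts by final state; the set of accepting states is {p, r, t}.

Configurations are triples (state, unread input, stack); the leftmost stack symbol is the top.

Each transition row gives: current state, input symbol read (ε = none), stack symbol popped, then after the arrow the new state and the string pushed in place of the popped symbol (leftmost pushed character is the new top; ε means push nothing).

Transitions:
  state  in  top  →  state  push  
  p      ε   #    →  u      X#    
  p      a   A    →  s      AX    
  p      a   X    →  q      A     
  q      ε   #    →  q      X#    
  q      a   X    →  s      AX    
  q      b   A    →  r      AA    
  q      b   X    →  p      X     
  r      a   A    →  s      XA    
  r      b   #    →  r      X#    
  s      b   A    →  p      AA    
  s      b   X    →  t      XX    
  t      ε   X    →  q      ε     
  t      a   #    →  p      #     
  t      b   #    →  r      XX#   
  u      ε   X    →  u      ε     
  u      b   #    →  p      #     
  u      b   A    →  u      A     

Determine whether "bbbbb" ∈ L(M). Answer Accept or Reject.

(p, bbbbb, #)
  ε-move, top #: go to u, push X# → (u, bbbbb, X#)
  ε-move, top X: go to u, push ε → (u, bbbbb, #)
  read b, top #: go to p, push # → (p, bbbb, #)
  ε-move, top #: go to u, push X# → (u, bbbb, X#)
  ε-move, top X: go to u, push ε → (u, bbbb, #)
  read b, top #: go to p, push # → (p, bbb, #)
  ε-move, top #: go to u, push X# → (u, bbb, X#)
  ε-move, top X: go to u, push ε → (u, bbb, #)
  read b, top #: go to p, push # → (p, bb, #)
  ε-move, top #: go to u, push X# → (u, bb, X#)
  ε-move, top X: go to u, push ε → (u, bb, #)
  read b, top #: go to p, push # → (p, b, #)
  ε-move, top #: go to u, push X# → (u, b, X#)
  ε-move, top X: go to u, push ε → (u, b, #)
  read b, top #: go to p, push # → (p, ε, #)
All input consumed; state p ∈ F.

Accept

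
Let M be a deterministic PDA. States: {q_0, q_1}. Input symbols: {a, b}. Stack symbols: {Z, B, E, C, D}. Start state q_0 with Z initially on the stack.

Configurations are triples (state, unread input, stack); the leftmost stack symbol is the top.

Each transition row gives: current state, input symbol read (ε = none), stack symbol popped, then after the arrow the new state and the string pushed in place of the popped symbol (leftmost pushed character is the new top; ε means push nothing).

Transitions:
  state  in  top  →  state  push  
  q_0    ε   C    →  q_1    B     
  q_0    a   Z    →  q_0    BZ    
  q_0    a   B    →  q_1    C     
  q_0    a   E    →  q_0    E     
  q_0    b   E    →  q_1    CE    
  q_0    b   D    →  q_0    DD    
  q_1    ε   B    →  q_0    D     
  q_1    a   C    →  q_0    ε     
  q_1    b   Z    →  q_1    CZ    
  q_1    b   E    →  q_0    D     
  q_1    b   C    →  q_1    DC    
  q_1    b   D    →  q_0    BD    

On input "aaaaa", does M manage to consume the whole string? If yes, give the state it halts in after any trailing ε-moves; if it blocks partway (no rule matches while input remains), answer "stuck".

q_1

(q_0, aaaaa, Z) ⊢ (q_0, aaaa, BZ) ⊢ (q_1, aaa, CZ) ⊢ (q_0, aa, Z) ⊢ (q_0, a, BZ) ⊢ (q_1, ε, CZ)
All input consumed; M is in state q_1.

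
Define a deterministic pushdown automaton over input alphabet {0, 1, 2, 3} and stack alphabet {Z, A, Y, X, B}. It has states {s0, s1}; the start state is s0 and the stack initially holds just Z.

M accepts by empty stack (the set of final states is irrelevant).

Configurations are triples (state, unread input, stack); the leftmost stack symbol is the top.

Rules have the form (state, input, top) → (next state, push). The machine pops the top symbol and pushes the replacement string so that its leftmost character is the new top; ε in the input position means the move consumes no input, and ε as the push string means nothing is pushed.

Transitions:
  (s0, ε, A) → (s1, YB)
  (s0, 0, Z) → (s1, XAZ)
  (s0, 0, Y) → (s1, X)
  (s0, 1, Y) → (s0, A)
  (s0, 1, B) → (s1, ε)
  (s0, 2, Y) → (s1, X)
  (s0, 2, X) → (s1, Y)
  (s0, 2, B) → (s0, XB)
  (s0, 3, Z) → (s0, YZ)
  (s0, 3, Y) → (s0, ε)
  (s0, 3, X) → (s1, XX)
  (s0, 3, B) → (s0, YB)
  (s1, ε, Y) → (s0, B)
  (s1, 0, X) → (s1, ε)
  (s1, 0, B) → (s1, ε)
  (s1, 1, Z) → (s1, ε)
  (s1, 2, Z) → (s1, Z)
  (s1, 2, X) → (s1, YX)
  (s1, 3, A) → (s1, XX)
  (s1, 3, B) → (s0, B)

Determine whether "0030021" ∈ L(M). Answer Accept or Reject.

Accept

(s0, 0030021, Z)
  read 0, top Z: go to s1, push XAZ → (s1, 030021, XAZ)
  read 0, top X: go to s1, push ε → (s1, 30021, AZ)
  read 3, top A: go to s1, push XX → (s1, 0021, XXZ)
  read 0, top X: go to s1, push ε → (s1, 021, XZ)
  read 0, top X: go to s1, push ε → (s1, 21, Z)
  read 2, top Z: go to s1, push Z → (s1, 1, Z)
  read 1, top Z: go to s1, push ε → (s1, ε, ε)
All input consumed and the stack is empty.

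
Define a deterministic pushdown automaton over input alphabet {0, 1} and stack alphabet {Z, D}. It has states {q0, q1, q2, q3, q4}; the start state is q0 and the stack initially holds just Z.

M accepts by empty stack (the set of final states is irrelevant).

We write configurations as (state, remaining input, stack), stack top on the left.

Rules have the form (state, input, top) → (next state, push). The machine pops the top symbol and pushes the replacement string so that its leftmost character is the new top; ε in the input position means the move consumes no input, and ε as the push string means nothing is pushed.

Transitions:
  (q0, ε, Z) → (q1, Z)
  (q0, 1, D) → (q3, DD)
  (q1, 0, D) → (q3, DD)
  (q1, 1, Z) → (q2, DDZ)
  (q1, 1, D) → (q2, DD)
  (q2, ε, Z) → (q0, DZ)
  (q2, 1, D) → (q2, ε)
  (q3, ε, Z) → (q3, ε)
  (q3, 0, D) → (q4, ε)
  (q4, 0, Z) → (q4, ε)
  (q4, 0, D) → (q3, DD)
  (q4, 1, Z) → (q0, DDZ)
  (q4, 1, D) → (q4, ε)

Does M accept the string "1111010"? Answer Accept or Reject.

Accept

(q0, 1111010, Z) ⊢ (q1, 1111010, Z) ⊢ (q2, 111010, DDZ) ⊢ (q2, 11010, DZ) ⊢ (q2, 1010, Z) ⊢ (q0, 1010, DZ) ⊢ (q3, 010, DDZ) ⊢ (q4, 10, DZ) ⊢ (q4, 0, Z) ⊢ (q4, ε, ε)
All input consumed and the stack is empty.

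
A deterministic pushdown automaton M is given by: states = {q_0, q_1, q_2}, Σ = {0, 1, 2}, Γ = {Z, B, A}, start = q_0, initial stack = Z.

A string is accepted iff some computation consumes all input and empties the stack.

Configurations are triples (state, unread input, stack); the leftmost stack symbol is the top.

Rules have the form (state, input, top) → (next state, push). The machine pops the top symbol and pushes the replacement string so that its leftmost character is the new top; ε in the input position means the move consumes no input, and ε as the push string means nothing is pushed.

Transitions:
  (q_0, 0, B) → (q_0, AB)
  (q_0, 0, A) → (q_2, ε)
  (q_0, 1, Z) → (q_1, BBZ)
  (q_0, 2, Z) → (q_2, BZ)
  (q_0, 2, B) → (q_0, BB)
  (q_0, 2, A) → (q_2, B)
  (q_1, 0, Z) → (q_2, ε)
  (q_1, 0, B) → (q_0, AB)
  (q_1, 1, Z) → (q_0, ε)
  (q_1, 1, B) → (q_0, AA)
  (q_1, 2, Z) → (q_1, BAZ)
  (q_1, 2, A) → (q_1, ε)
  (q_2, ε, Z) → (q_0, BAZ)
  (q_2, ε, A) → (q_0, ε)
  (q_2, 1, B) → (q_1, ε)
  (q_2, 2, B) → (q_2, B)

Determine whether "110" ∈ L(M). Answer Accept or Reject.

Reject

(q_0, 110, Z)
  read 1, top Z: go to q_1, push BBZ → (q_1, 10, BBZ)
  read 1, top B: go to q_0, push AA → (q_0, 0, AABZ)
  read 0, top A: go to q_2, push ε → (q_2, ε, ABZ)
  ε-move, top A: go to q_0, push ε → (q_0, ε, BZ)
All input consumed; stack is BZ, not empty, and no further ε-move applies.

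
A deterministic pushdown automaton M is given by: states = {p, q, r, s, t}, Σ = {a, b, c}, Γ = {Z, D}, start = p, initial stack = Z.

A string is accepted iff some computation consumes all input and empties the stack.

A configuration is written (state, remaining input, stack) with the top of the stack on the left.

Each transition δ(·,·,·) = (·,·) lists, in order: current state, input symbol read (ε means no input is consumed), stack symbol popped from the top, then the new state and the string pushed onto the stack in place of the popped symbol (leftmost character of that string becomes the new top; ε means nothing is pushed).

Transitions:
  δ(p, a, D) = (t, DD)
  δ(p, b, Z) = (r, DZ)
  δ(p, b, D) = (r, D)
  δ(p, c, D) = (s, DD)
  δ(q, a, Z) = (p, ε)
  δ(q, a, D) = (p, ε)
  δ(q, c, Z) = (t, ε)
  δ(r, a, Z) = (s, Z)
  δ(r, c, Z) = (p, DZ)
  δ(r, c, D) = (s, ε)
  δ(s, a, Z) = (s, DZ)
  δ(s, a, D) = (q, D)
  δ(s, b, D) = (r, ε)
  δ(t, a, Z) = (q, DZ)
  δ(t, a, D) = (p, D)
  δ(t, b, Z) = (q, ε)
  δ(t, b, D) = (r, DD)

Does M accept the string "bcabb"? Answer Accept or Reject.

(p, bcabb, Z) ⊢ (r, cabb, DZ) ⊢ (s, abb, Z) ⊢ (s, bb, DZ) ⊢ (r, b, Z)
No transition applies at (r, b, Z); input not fully consumed.

Reject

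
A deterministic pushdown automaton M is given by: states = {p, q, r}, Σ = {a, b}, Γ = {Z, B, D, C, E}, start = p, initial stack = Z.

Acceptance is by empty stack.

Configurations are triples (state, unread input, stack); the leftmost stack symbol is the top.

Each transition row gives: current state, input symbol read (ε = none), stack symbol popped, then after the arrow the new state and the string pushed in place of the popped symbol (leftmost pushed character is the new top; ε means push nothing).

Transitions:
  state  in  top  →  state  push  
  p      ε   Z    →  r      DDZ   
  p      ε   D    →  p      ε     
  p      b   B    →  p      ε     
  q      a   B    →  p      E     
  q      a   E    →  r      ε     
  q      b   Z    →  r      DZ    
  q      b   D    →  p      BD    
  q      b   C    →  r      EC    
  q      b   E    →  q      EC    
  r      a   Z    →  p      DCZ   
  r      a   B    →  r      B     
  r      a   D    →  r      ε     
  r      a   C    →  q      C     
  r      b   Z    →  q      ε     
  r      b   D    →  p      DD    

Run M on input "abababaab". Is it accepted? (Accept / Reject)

Accept

(p, abababaab, Z)
  ε-move, top Z: go to r, push DDZ → (r, abababaab, DDZ)
  read a, top D: go to r, push ε → (r, bababaab, DZ)
  read b, top D: go to p, push DD → (p, ababaab, DDZ)
  ε-move, top D: go to p, push ε → (p, ababaab, DZ)
  ε-move, top D: go to p, push ε → (p, ababaab, Z)
  ε-move, top Z: go to r, push DDZ → (r, ababaab, DDZ)
  read a, top D: go to r, push ε → (r, babaab, DZ)
  read b, top D: go to p, push DD → (p, abaab, DDZ)
  ε-move, top D: go to p, push ε → (p, abaab, DZ)
  ε-move, top D: go to p, push ε → (p, abaab, Z)
  ε-move, top Z: go to r, push DDZ → (r, abaab, DDZ)
  read a, top D: go to r, push ε → (r, baab, DZ)
  read b, top D: go to p, push DD → (p, aab, DDZ)
  ε-move, top D: go to p, push ε → (p, aab, DZ)
  ε-move, top D: go to p, push ε → (p, aab, Z)
  ε-move, top Z: go to r, push DDZ → (r, aab, DDZ)
  read a, top D: go to r, push ε → (r, ab, DZ)
  read a, top D: go to r, push ε → (r, b, Z)
  read b, top Z: go to q, push ε → (q, ε, ε)
All input consumed and the stack is empty.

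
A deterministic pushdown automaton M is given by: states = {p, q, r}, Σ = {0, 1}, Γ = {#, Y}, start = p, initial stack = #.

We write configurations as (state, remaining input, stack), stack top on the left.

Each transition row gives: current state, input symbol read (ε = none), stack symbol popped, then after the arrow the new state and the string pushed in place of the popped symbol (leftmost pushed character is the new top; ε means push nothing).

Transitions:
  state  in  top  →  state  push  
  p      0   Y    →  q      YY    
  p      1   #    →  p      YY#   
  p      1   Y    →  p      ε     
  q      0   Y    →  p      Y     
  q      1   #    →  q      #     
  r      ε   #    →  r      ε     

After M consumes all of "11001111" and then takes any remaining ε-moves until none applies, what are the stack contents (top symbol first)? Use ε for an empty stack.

Y#

(p, 11001111, #)
  read 1, top #: go to p, push YY# → (p, 1001111, YY#)
  read 1, top Y: go to p, push ε → (p, 001111, Y#)
  read 0, top Y: go to q, push YY → (q, 01111, YY#)
  read 0, top Y: go to p, push Y → (p, 1111, YY#)
  read 1, top Y: go to p, push ε → (p, 111, Y#)
  read 1, top Y: go to p, push ε → (p, 11, #)
  read 1, top #: go to p, push YY# → (p, 1, YY#)
  read 1, top Y: go to p, push ε → (p, ε, Y#)
All input consumed in state p with stack Y#.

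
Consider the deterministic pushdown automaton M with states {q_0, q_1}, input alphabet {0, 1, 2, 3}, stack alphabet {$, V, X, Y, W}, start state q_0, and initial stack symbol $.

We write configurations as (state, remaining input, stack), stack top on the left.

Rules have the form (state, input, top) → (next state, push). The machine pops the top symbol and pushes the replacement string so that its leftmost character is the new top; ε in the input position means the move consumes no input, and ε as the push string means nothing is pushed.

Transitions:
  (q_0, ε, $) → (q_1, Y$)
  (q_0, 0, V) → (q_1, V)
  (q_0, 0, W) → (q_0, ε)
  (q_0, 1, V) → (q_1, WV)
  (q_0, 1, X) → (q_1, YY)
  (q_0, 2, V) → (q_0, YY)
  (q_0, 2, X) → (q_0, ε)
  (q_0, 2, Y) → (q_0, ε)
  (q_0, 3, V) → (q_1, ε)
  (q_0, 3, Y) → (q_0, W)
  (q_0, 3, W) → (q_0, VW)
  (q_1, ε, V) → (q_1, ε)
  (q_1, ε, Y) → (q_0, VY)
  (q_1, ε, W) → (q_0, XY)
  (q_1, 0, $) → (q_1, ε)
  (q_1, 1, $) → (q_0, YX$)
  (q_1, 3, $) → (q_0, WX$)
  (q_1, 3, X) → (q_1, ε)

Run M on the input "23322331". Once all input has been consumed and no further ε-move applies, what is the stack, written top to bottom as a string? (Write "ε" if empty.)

(q_0, 23322331, $)
  ε-move, top $: go to q_1, push Y$ → (q_1, 23322331, Y$)
  ε-move, top Y: go to q_0, push VY → (q_0, 23322331, VY$)
  read 2, top V: go to q_0, push YY → (q_0, 3322331, YYY$)
  read 3, top Y: go to q_0, push W → (q_0, 322331, WYY$)
  read 3, top W: go to q_0, push VW → (q_0, 22331, VWYY$)
  read 2, top V: go to q_0, push YY → (q_0, 2331, YYWYY$)
  read 2, top Y: go to q_0, push ε → (q_0, 331, YWYY$)
  read 3, top Y: go to q_0, push W → (q_0, 31, WWYY$)
  read 3, top W: go to q_0, push VW → (q_0, 1, VWWYY$)
  read 1, top V: go to q_1, push WV → (q_1, ε, WVWWYY$)
  ε-move, top W: go to q_0, push XY → (q_0, ε, XYVWWYY$)
All input consumed in state q_0 with stack XYVWWYY$.

XYVWWYY$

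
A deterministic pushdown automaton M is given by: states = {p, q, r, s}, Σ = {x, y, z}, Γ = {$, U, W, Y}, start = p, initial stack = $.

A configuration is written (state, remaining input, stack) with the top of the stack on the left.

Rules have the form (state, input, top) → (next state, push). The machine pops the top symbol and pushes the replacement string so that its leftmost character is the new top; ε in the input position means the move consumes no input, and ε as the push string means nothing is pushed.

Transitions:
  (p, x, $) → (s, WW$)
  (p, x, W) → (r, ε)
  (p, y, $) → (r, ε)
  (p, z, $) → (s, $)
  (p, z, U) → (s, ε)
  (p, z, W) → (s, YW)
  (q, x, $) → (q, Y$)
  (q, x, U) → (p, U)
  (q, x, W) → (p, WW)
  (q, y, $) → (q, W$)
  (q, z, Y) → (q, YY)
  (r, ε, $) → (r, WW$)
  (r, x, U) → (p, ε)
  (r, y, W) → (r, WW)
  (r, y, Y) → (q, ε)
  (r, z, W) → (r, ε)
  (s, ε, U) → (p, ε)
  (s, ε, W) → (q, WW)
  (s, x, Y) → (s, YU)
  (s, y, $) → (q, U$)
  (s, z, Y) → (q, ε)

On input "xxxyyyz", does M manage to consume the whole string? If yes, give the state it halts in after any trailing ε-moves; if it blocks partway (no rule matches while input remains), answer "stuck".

(p, xxxyyyz, $) ⊢ (s, xxyyyz, WW$) ⊢ (q, xxyyyz, WWW$) ⊢ (p, xyyyz, WWWW$) ⊢ (r, yyyz, WWW$) ⊢ (r, yyz, WWWW$) ⊢ (r, yz, WWWWW$) ⊢ (r, z, WWWWWW$) ⊢ (r, ε, WWWWW$)
All input consumed; M is in state r.

r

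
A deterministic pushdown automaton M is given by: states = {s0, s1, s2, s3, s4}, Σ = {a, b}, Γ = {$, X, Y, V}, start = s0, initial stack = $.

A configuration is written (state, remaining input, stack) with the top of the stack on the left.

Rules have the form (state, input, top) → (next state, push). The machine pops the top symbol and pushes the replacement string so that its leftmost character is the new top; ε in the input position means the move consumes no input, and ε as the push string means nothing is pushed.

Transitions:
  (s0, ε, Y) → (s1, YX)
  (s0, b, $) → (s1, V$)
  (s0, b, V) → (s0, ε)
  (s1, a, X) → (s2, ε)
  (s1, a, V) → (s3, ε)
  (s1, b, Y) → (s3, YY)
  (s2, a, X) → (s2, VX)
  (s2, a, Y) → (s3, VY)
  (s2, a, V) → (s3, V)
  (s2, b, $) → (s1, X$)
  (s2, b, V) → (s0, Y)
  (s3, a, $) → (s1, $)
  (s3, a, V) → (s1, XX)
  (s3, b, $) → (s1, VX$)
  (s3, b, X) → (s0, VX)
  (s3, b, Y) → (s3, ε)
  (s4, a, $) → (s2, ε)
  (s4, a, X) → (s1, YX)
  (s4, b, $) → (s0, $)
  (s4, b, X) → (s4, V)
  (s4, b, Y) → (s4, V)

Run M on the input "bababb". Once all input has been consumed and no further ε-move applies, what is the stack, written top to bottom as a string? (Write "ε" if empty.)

(s0, bababb, $) ⊢ (s1, ababb, V$) ⊢ (s3, babb, $) ⊢ (s1, abb, VX$) ⊢ (s3, bb, X$) ⊢ (s0, b, VX$) ⊢ (s0, ε, X$)
All input consumed in state s0 with stack X$.

X$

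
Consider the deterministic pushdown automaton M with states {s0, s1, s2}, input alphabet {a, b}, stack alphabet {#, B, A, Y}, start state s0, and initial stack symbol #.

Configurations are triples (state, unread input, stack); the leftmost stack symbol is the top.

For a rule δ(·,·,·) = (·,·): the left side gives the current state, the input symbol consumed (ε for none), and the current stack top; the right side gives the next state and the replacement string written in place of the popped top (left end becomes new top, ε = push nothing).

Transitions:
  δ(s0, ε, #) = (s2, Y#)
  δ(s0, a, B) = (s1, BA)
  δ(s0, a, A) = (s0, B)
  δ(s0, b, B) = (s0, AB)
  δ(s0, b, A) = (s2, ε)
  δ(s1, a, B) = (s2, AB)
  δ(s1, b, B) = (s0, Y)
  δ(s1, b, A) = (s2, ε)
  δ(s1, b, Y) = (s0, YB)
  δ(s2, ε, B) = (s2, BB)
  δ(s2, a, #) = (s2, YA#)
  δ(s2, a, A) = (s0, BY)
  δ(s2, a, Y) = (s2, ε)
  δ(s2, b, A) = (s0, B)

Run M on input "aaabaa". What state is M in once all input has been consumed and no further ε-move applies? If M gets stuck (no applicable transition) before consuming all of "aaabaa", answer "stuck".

(s0, aaabaa, #)
  ε-move, top #: go to s2, push Y# → (s2, aaabaa, Y#)
  read a, top Y: go to s2, push ε → (s2, aabaa, #)
  read a, top #: go to s2, push YA# → (s2, abaa, YA#)
  read a, top Y: go to s2, push ε → (s2, baa, A#)
  read b, top A: go to s0, push B → (s0, aa, B#)
  read a, top B: go to s1, push BA → (s1, a, BA#)
  read a, top B: go to s2, push AB → (s2, ε, ABA#)
All input consumed; M is in state s2.

s2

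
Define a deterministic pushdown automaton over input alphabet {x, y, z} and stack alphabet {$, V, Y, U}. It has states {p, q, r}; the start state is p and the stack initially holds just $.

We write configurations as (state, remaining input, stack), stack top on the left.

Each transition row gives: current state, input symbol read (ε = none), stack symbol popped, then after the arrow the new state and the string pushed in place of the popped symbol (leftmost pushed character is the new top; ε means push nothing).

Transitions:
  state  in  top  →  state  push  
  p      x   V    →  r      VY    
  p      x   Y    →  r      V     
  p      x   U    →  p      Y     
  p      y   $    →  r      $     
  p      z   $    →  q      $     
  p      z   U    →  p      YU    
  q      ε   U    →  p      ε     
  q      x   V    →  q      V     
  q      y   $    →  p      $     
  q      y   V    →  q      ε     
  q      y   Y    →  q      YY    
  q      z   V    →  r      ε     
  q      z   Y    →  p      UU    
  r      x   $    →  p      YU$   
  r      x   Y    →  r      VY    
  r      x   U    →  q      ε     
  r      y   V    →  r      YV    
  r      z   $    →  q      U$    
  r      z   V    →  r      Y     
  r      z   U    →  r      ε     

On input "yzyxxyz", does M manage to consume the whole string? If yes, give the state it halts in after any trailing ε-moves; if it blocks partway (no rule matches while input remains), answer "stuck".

(p, yzyxxyz, $)
  read y, top $: go to r, push $ → (r, zyxxyz, $)
  read z, top $: go to q, push U$ → (q, yxxyz, U$)
  ε-move, top U: go to p, push ε → (p, yxxyz, $)
  read y, top $: go to r, push $ → (r, xxyz, $)
  read x, top $: go to p, push YU$ → (p, xyz, YU$)
  read x, top Y: go to r, push V → (r, yz, VU$)
  read y, top V: go to r, push YV → (r, z, YVU$)
No transition for (r, z, top Y); M blocks with input z remaining.

stuck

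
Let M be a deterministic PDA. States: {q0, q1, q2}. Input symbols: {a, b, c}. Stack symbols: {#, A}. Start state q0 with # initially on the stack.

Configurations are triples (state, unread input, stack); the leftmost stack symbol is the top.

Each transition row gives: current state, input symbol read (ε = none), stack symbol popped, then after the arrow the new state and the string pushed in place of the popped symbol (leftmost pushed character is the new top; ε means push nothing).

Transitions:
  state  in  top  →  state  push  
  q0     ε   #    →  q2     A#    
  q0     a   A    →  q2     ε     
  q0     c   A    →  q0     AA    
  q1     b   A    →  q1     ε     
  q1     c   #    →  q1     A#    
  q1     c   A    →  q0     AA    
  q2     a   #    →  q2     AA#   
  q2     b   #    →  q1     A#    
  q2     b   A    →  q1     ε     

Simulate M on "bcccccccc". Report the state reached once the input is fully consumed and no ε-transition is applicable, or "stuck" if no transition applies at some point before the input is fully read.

(q0, bcccccccc, #) ⊢ (q2, bcccccccc, A#) ⊢ (q1, cccccccc, #) ⊢ (q1, ccccccc, A#) ⊢ (q0, cccccc, AA#) ⊢ (q0, ccccc, AAA#) ⊢ (q0, cccc, AAAA#) ⊢ (q0, ccc, AAAAA#) ⊢ (q0, cc, AAAAAA#) ⊢ (q0, c, AAAAAAA#) ⊢ (q0, ε, AAAAAAAA#)
All input consumed; M is in state q0.

q0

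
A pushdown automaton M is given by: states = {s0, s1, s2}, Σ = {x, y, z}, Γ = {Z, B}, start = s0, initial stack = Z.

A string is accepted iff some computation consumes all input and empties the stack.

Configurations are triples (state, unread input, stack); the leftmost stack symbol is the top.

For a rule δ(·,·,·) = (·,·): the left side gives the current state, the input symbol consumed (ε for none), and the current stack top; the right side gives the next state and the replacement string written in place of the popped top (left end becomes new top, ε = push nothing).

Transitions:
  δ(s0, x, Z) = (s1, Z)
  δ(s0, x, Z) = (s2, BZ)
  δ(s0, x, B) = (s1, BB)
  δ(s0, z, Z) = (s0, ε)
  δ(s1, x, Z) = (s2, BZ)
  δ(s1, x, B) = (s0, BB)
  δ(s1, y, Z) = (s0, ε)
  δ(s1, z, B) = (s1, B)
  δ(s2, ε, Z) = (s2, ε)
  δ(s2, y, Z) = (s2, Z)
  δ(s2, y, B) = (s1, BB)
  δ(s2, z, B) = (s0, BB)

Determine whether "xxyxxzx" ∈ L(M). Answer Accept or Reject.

No computation consumes all input and empties the stack.

Reject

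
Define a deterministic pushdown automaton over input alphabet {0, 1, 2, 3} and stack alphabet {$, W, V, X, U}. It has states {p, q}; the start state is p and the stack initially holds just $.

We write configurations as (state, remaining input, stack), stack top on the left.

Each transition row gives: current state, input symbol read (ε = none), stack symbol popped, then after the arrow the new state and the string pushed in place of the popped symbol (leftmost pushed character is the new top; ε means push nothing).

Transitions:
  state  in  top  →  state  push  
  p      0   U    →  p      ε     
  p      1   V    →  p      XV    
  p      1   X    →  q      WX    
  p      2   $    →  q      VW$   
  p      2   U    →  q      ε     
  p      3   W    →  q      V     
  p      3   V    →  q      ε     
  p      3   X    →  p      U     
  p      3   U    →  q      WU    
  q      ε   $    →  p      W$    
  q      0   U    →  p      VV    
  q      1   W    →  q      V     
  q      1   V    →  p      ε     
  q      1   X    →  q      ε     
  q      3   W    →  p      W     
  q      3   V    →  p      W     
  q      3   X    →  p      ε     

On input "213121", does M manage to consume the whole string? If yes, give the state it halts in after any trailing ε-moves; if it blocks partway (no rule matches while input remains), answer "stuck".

p

(p, 213121, $)
  read 2, top $: go to q, push VW$ → (q, 13121, VW$)
  read 1, top V: go to p, push ε → (p, 3121, W$)
  read 3, top W: go to q, push V → (q, 121, V$)
  read 1, top V: go to p, push ε → (p, 21, $)
  read 2, top $: go to q, push VW$ → (q, 1, VW$)
  read 1, top V: go to p, push ε → (p, ε, W$)
All input consumed; M is in state p.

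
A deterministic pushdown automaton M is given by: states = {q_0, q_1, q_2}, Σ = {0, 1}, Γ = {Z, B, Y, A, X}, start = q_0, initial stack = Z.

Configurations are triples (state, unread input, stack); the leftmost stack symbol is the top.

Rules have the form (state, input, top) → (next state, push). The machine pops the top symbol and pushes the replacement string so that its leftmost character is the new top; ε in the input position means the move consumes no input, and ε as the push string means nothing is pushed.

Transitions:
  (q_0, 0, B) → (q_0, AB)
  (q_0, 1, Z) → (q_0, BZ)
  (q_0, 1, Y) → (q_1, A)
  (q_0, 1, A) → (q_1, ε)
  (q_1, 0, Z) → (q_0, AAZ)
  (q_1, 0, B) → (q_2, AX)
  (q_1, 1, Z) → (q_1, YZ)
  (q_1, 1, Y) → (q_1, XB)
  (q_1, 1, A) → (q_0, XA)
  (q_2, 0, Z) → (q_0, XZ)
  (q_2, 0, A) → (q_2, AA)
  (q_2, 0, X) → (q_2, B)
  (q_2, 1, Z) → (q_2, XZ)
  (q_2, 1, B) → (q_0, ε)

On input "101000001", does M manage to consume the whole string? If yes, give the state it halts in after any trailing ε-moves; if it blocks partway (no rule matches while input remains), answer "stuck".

(q_0, 101000001, Z)
  read 1, top Z: go to q_0, push BZ → (q_0, 01000001, BZ)
  read 0, top B: go to q_0, push AB → (q_0, 1000001, ABZ)
  read 1, top A: go to q_1, push ε → (q_1, 000001, BZ)
  read 0, top B: go to q_2, push AX → (q_2, 00001, AXZ)
  read 0, top A: go to q_2, push AA → (q_2, 0001, AAXZ)
  read 0, top A: go to q_2, push AA → (q_2, 001, AAAXZ)
  read 0, top A: go to q_2, push AA → (q_2, 01, AAAAXZ)
  read 0, top A: go to q_2, push AA → (q_2, 1, AAAAAXZ)
No transition for (q_2, 1, top A); M blocks with input 1 remaining.

stuck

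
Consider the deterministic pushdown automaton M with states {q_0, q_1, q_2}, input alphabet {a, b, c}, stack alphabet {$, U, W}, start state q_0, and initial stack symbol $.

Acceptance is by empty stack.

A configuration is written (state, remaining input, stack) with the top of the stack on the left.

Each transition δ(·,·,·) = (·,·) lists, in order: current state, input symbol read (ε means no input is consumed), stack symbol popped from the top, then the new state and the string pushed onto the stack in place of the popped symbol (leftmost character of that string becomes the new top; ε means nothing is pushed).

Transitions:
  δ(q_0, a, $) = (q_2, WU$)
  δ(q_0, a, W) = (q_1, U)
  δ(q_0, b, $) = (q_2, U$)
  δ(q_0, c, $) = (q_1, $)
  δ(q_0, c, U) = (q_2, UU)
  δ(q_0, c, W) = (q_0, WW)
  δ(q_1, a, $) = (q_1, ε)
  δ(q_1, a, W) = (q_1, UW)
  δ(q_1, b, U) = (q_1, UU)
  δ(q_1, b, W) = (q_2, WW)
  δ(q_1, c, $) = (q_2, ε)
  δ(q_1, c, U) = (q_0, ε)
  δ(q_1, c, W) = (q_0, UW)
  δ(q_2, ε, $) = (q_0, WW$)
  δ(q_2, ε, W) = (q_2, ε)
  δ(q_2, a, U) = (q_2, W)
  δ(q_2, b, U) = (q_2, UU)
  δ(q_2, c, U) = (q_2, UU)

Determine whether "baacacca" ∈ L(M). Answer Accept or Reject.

Accept

(q_0, baacacca, $) ⊢ (q_2, aacacca, U$) ⊢ (q_2, acacca, W$) ⊢ (q_2, acacca, $) ⊢ (q_0, acacca, WW$) ⊢ (q_1, cacca, UW$) ⊢ (q_0, acca, W$) ⊢ (q_1, cca, U$) ⊢ (q_0, ca, $) ⊢ (q_1, a, $) ⊢ (q_1, ε, ε)
All input consumed and the stack is empty.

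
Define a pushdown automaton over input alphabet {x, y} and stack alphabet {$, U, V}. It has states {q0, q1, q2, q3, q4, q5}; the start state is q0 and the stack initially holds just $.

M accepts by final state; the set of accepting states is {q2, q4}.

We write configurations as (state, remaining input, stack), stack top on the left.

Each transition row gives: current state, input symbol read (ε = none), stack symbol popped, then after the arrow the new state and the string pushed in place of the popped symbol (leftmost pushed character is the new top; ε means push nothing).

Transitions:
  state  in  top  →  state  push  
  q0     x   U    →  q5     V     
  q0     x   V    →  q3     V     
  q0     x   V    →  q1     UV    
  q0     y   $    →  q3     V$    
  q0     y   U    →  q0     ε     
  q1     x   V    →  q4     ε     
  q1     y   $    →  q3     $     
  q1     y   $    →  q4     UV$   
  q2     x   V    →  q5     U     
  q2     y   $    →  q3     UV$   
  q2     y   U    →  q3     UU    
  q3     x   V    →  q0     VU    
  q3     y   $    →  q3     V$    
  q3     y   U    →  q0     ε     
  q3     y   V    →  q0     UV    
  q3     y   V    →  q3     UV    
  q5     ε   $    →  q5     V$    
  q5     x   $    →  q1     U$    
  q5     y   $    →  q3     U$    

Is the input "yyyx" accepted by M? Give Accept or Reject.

Reject

No computation consumes all input and reaches a final state.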